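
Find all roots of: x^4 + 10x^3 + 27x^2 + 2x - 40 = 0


Let p(x) = x^4 + 10x^3 + 27x^2 + 2x - 40. By the rational root theorem (leading coefficient 1), any rational root is an integer divisor of 40: try ±1, ±2, ... in turn.
Test x = 1: value = 0 ✓, so (x - 1) is a factor.
Synthetic division by (x - 1): bring down 1; 1(1) + 10 = 11; 11(1) + 27 = 38; 38(1) + 2 = 40; 40(1) - 40 = 0 → quotient x^3 + 11x^2 + 38x + 40, remainder 0.
Continue with the quotient x^3 + 11x^2 + 38x + 40 (candidates must divide 40; re-test x = 1 first in case it repeats).
Test x = 1: value = 90 ≠ 0.
Test x = -1: value = 12 ≠ 0.
Test x = 2: value = 168 ≠ 0.
Test x = -2: value = 0 ✓, so (x + 2) is a factor.
Synthetic division by (x + 2): bring down 1; 1(-2) + 11 = 9; 9(-2) + 38 = 20; 20(-2) + 40 = 0 → quotient x^2 + 9x + 20, remainder 0.
Solve the quadratic x^2 + 9x + 20 = 0: discriminant = 9^2 - 4(1)(20) = 81 - 80 = 1.
sqrt(1) = 1, so x = (-9 ± 1)/2: x = -4 or x = -5.
Collecting all roots found:

x = -5, x = -4, x = -2, x = 1


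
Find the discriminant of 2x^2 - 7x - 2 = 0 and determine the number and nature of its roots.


For ax^2 + bx + c = 0, discriminant D = b^2 - 4ac
Here a = 2, b = -7, c = -2
D = (-7)^2 - 4(2)(-2) = 49 + 16 = 65

D = 65 > 0 but not a perfect square
The equation has 2 distinct real irrational roots.

Discriminant = 65, 2 distinct real irrational roots


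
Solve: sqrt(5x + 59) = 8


Square both sides: 5x + 59 = 8^2 = 64
5x = 64 - 59 = 5
x = 1
Check: sqrt(5*1 + 59) = sqrt(64) = 8 ✓

x = 1


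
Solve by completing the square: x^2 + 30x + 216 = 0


Start: x^2 + 30x + 216 = 0
Move constant: x^2 + 30x = -216
Half of 30 is 15, squared is 225
Add 225 to both sides: x^2 + 30x + 225 = 9
(x + 15)^2 = 9
x + 15 = ±3
x = -15 + 3 = -12 or x = -15 - 3 = -18

x = -18, x = -12


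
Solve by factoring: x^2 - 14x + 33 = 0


We need two numbers that multiply to 33 and add to -14.
Those numbers are -3 and -11 (since (-3) * (-11) = 33 and (-3) + (-11) = -14).
So x^2 - 14x + 33 = (x - 3)(x - 11) = 0
Setting each factor to zero: x = 3 or x = 11

x = 3, x = 11


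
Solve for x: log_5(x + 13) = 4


Convert to exponential form: x + 13 = 5^4 = 625
x = 625 - 13 = 612
Check: log_5(612 + 13) = log_5(625) = log_5(625) = 4 ✓

x = 612


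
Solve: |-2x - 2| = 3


An absolute value equation |expr| = 3 gives two cases:
Case 1: -2x - 2 = 3
  -2x = 5, so x = -5/2
Case 2: -2x - 2 = -3
  -2x = -1, so x = 1/2

x = -5/2, x = 1/2


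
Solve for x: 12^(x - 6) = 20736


Express both sides with the same base.
20736 = 12^4
Since the bases match, equate exponents: x - 6 = 4
So x = 4 - (-6) = 10

x = 10


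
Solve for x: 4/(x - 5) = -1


Multiply both sides by (x - 5): 4 = -1(x - 5)
Distribute: 4 = -x + 5
-x = 4 - 5 = -1
x = 1

x = 1


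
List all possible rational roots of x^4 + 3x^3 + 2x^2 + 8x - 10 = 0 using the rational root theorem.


Rational root theorem: possible roots are ±p/q where:
  p divides the constant term (-10): p ∈ {1, 2, 5, 10}
  q divides the leading coefficient (1): q ∈ {1}

All possible rational roots: -10, -5, -2, -1, 1, 2, 5, 10

-10, -5, -2, -1, 1, 2, 5, 10


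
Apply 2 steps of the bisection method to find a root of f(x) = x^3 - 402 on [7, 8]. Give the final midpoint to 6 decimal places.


f(x) = x^3 - 402
f(7) = -59 < 0
f(8) = 110 > 0

Step 1: midpoint = (7.000000 + 8.000000)/2 = 7.500000
  f(7.500000) = 19.875000
  f(mid) > 0, so root is in [7.000000, 7.500000]

Step 2: midpoint = (7.000000 + 7.500000)/2 = 7.250000
  f(7.250000) = -20.921875
  f(mid) < 0, so root is in [7.250000, 7.500000]

midpoint = 7.250000


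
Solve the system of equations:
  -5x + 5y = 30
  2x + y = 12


Using Cramer's rule:
Determinant D = (-5)(1) - (2)(5) = -5 - 10 = -15
Dx = (30)(1) - (12)(5) = 30 - 60 = -30
Dy = (-5)(12) - (2)(30) = -60 - 60 = -120
x = Dx/D = -30/-15 = 2
y = Dy/D = -120/-15 = 8

x = 2, y = 8


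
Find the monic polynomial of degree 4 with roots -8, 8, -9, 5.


A monic polynomial with roots -8, 8, -9, 5 is:
p(x) = (x + 8)(x - 8)(x + 9)(x - 5)
After multiplying by (x + 8): x + 8
After multiplying by (x - 8): x^2 - 64
After multiplying by (x + 9): x^3 + 9x^2 - 64x - 576
After multiplying by (x - 5): x^4 + 4x^3 - 109x^2 - 256x + 2880

x^4 + 4x^3 - 109x^2 - 256x + 2880


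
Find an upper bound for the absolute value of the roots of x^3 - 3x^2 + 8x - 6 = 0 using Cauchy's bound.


Cauchy's bound: all roots r satisfy |r| <= 1 + max(|a_i/a_n|) for i = 0,...,n-1
where a_n is the leading coefficient.

Coefficients: [1, -3, 8, -6]
Leading coefficient a_n = 1
Ratios |a_i/a_n|: 3, 8, 6
Maximum ratio: 8
Cauchy's bound: |r| <= 1 + 8 = 9

Upper bound = 9


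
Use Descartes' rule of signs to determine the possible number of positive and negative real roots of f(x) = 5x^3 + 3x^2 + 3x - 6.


Descartes' rule of signs:

For positive roots, count sign changes in f(x) = 5x^3 + 3x^2 + 3x - 6:
Signs of coefficients: +, +, +, -
Number of sign changes: 1
Possible positive real roots: 1

For negative roots, examine f(-x) = -5x^3 + 3x^2 - 3x - 6:
Signs of coefficients: -, +, -, -
Number of sign changes: 2
Possible negative real roots: 2, 0

Positive roots: 1; Negative roots: 2 or 0


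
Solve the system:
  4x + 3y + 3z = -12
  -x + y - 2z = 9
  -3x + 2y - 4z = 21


Using Cramer's rule. Expand each determinant along the first row.
D  = 4*[1*(-4) - (-2)*2] - 3*[(-1)*(-4) - (-2)*(-3)] + 3*[(-1)*2 - 1*(-3)]
  = 4*(0) - 3*(-2) + 3*(1) = 9
Dx = (-12)*[1*(-4) - (-2)*2] - 3*[9*(-4) - (-2)*21] + 3*[9*2 - 1*21]
  = (-12)*(0) - 3*(6) + 3*(-3) = -27
Dy = 4*[9*(-4) - (-2)*21] - (-12)*[(-1)*(-4) - (-2)*(-3)] + 3*[(-1)*21 - 9*(-3)]
  = 4*(6) - (-12)*(-2) + 3*(6) = 18
Dz = 4*[1*21 - 9*2] - 3*[(-1)*21 - 9*(-3)] + (-12)*[(-1)*2 - 1*(-3)]
  = 4*(3) - 3*(6) + (-12)*(1) = -18
x = Dx/D = -27/9 = -3, y = Dy/D = 18/9 = 2, z = Dz/D = -18/9 = -2
Check eq1: (4)(-3) + (3)(2) + (3)(-2) = -12 = -12 ✓
Check eq2: (-1)(-3) + (1)(2) + (-2)(-2) = 9 = 9 ✓
Check eq3: (-3)(-3) + (2)(2) + (-4)(-2) = 21 = 21 ✓

x = -3, y = 2, z = -2


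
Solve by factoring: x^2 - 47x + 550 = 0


We need two numbers that multiply to 550 and add to -47.
Those numbers are -25 and -22 (since (-25) * (-22) = 550 and (-25) + (-22) = -47).
So x^2 - 47x + 550 = (x - 25)(x - 22) = 0
Setting each factor to zero: x = 25 or x = 22

x = 22, x = 25


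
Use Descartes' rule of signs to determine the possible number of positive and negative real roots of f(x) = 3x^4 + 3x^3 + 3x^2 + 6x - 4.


Descartes' rule of signs:

For positive roots, count sign changes in f(x) = 3x^4 + 3x^3 + 3x^2 + 6x - 4:
Signs of coefficients: +, +, +, +, -
Number of sign changes: 1
Possible positive real roots: 1

For negative roots, examine f(-x) = 3x^4 - 3x^3 + 3x^2 - 6x - 4:
Signs of coefficients: +, -, +, -, -
Number of sign changes: 3
Possible negative real roots: 3, 1

Positive roots: 1; Negative roots: 3 or 1


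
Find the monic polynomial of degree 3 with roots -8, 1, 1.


A monic polynomial with roots -8, 1, 1 is:
p(x) = (x + 8)(x - 1)(x - 1)
After multiplying by (x + 8): x + 8
After multiplying by (x - 1): x^2 + 7x - 8
After multiplying by (x - 1): x^3 + 6x^2 - 15x + 8

x^3 + 6x^2 - 15x + 8


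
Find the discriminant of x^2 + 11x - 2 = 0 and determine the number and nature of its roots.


For ax^2 + bx + c = 0, discriminant D = b^2 - 4ac
Here a = 1, b = 11, c = -2
D = (11)^2 - 4(1)(-2) = 121 + 8 = 129

D = 129 > 0 but not a perfect square
The equation has 2 distinct real irrational roots.

Discriminant = 129, 2 distinct real irrational roots


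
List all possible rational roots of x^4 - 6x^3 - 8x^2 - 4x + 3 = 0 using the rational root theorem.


Rational root theorem: possible roots are ±p/q where:
  p divides the constant term (3): p ∈ {1, 3}
  q divides the leading coefficient (1): q ∈ {1}

All possible rational roots: -3, -1, 1, 3

-3, -1, 1, 3


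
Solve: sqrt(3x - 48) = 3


Square both sides: 3x - 48 = 3^2 = 9
3x = 9 + 48 = 57
x = 19
Check: sqrt(3*19 - 48) = sqrt(9) = 3 ✓

x = 19


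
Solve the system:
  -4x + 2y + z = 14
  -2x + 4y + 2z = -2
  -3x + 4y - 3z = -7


Using Cramer's rule. Expand each determinant along the first row.
D  = (-4)*[4*(-3) - 2*4] - 2*[(-2)*(-3) - 2*(-3)] + 1*[(-2)*4 - 4*(-3)]
  = (-4)*(-20) - 2*(12) + 1*(4) = 60
Dx = 14*[4*(-3) - 2*4] - 2*[(-2)*(-3) - 2*(-7)] + 1*[(-2)*4 - 4*(-7)]
  = 14*(-20) - 2*(20) + 1*(20) = -300
Dy = (-4)*[(-2)*(-3) - 2*(-7)] - 14*[(-2)*(-3) - 2*(-3)] + 1*[(-2)*(-7) - (-2)*(-3)]
  = (-4)*(20) - 14*(12) + 1*(8) = -240
Dz = (-4)*[4*(-7) - (-2)*4] - 2*[(-2)*(-7) - (-2)*(-3)] + 14*[(-2)*4 - 4*(-3)]
  = (-4)*(-20) - 2*(8) + 14*(4) = 120
x = Dx/D = -300/60 = -5, y = Dy/D = -240/60 = -4, z = Dz/D = 120/60 = 2
Check eq1: (-4)(-5) + (2)(-4) + (1)(2) = 14 = 14 ✓
Check eq2: (-2)(-5) + (4)(-4) + (2)(2) = -2 = -2 ✓
Check eq3: (-3)(-5) + (4)(-4) + (-3)(2) = -7 = -7 ✓

x = -5, y = -4, z = 2


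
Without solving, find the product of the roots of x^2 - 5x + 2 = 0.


By Vieta's formulas for ax^2 + bx + c = 0:
  Sum of roots = -b/a
  Product of roots = c/a

Here a = 1, b = -5, c = 2
Sum = -(-5)/1 = 5
Product = 2/1 = 2

Product = 2


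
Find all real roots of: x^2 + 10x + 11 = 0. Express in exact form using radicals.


Using the quadratic formula: x = (-b ± sqrt(b^2 - 4ac)) / (2a)
Here a = 1, b = 10, c = 11
Discriminant = b^2 - 4ac = 10^2 - 4(1)(11) = 100 - 44 = 56
Since discriminant = 56 > 0, there are two real roots.
x = (-10 ± 2*sqrt(14)) / 2
Simplifying: x = -5 ± sqrt(14)
Numerically: x ≈ -1.2583 or x ≈ -8.7417

x = -5 + sqrt(14) or x = -5 - sqrt(14)


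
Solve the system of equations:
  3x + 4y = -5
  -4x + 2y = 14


Using Cramer's rule:
Determinant D = (3)(2) - (-4)(4) = 6 + 16 = 22
Dx = (-5)(2) - (14)(4) = -10 - 56 = -66
Dy = (3)(14) - (-4)(-5) = 42 - 20 = 22
x = Dx/D = -66/22 = -3
y = Dy/D = 22/22 = 1

x = -3, y = 1


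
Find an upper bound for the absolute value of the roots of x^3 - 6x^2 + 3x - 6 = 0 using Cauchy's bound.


Cauchy's bound: all roots r satisfy |r| <= 1 + max(|a_i/a_n|) for i = 0,...,n-1
where a_n is the leading coefficient.

Coefficients: [1, -6, 3, -6]
Leading coefficient a_n = 1
Ratios |a_i/a_n|: 6, 3, 6
Maximum ratio: 6
Cauchy's bound: |r| <= 1 + 6 = 7

Upper bound = 7


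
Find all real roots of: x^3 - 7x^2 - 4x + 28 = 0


Let p(x) = x^3 - 7x^2 - 4x + 28. By the rational root theorem (leading coefficient 1), any rational root is an integer divisor of 28: try ±1, ±2, ... in turn.
Test x = 1: value = 18 ≠ 0.
Test x = -1: value = 24 ≠ 0.
Test x = 2: value = 0 ✓, so (x - 2) is a factor.
Synthetic division by (x - 2): bring down 1; 1(2) - 7 = -5; (-5)(2) - 4 = -14; (-14)(2) + 28 = 0 → quotient x^2 - 5x - 14, remainder 0.
Solve the quadratic x^2 - 5x - 14 = 0: discriminant = (-5)^2 - 4(1)(-14) = 25 + 56 = 81.
sqrt(81) = 9, so x = (5 ± 9)/2: x = 7 or x = -2.

x = -2, x = 2, x = 7


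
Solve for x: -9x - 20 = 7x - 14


Starting with: -9x - 20 = 7x - 14
Move all x terms to left: (-9 - 7)x = -14 + 20
Simplify: -16x = 6
Divide both sides by -16: x = -3/8

x = -3/8


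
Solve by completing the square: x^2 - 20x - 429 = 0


Start: x^2 - 20x - 429 = 0
Move constant: x^2 - 20x = 429
Half of -20 is -10, squared is 100
Add 100 to both sides: x^2 - 20x + 100 = 529
(x - 10)^2 = 529
x - 10 = ±23
x = 10 + 23 = 33 or x = 10 - 23 = -13

x = -13, x = 33


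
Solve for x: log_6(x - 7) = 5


Convert to exponential form: x - 7 = 6^5 = 7776
x = 7776 + 7 = 7783
Check: log_6(7783 - 7) = log_6(7776) = log_6(7776) = 5 ✓

x = 7783


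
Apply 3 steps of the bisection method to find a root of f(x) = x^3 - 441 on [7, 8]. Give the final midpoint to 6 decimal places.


f(x) = x^3 - 441
f(7) = -98 < 0
f(8) = 71 > 0

Step 1: midpoint = (7.000000 + 8.000000)/2 = 7.500000
  f(7.500000) = -19.125000
  f(mid) < 0, so root is in [7.500000, 8.000000]

Step 2: midpoint = (7.500000 + 8.000000)/2 = 7.750000
  f(7.750000) = 24.484375
  f(mid) > 0, so root is in [7.500000, 7.750000]

Step 3: midpoint = (7.500000 + 7.750000)/2 = 7.625000
  f(7.625000) = 2.322266
  f(mid) > 0, so root is in [7.500000, 7.625000]

midpoint = 7.625000


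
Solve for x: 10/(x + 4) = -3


Multiply both sides by (x + 4): 10 = -3(x + 4)
Distribute: 10 = -3x - 12
-3x = 10 + 12 = 22
x = -22/3

x = -22/3


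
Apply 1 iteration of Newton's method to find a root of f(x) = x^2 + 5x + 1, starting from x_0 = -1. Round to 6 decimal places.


Newton's method: x_(n+1) = x_n - f(x_n)/f'(x_n)
f(x) = x^2 + 5x + 1
f'(x) = 2x + 5

Iteration 1:
  f(-1.000000) = -3.000000
  f'(-1.000000) = 3.000000
  x_1 = -1.000000 - (-3.000000)/(3.000000) = 0.000000

x_1 = 0.000000


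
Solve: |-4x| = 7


An absolute value equation |expr| = 7 gives two cases:
Case 1: -4x = 7
  -4x = 7, so x = -7/4
Case 2: -4x = -7
  -4x = -7, so x = 7/4

x = -7/4, x = 7/4


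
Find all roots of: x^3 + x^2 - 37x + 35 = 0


Let p(x) = x^3 + x^2 - 37x + 35. By the rational root theorem (leading coefficient 1), any rational root is an integer divisor of 35: try ±1, ±2, ... in turn.
Test x = 1: value = 0 ✓, so (x - 1) is a factor.
Synthetic division by (x - 1): bring down 1; 1(1) + 1 = 2; 2(1) - 37 = -35; (-35)(1) + 35 = 0 → quotient x^2 + 2x - 35, remainder 0.
Solve the quadratic x^2 + 2x - 35 = 0: discriminant = 2^2 - 4(1)(-35) = 4 + 140 = 144.
sqrt(144) = 12, so x = (-2 ± 12)/2: x = 5 or x = -7.
Collecting all roots found:

x = -7, x = 1, x = 5


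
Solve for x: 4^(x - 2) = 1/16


Express both sides with the same base.
1/16 = 4^(-2)
Since the bases match, equate exponents: x - 2 = -2
So x = -2 - (-2) = 0

x = 0


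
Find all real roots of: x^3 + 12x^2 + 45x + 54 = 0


Let p(x) = x^3 + 12x^2 + 45x + 54. By the rational root theorem (leading coefficient 1), any rational root is an integer divisor of 54: try ±1, ±2, ... in turn.
Test x = 1: value = 112 ≠ 0.
Test x = -1: value = 20 ≠ 0.
Test x = 2: value = 200 ≠ 0.
Test x = -2: value = 4 ≠ 0.
Test x = 3: value = 324 ≠ 0.
Test x = -3: value = 0 ✓, so (x + 3) is a factor.
Synthetic division by (x + 3): bring down 1; 1(-3) + 12 = 9; 9(-3) + 45 = 18; 18(-3) + 54 = 0 → quotient x^2 + 9x + 18, remainder 0.
Solve the quadratic x^2 + 9x + 18 = 0: discriminant = 9^2 - 4(1)(18) = 81 - 72 = 9.
sqrt(9) = 3, so x = (-9 ± 3)/2: x = -3 or x = -6.

x = -6, x = -3 (multiplicity 2)


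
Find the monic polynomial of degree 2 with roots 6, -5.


A monic polynomial with roots 6, -5 is:
p(x) = (x - 6)(x + 5)
After multiplying by (x - 6): x - 6
After multiplying by (x + 5): x^2 - x - 30

x^2 - x - 30


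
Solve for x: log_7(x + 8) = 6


Convert to exponential form: x + 8 = 7^6 = 117649
x = 117649 - 8 = 117641
Check: log_7(117641 + 8) = log_7(117649) = log_7(117649) = 6 ✓

x = 117641


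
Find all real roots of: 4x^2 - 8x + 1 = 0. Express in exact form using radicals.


Using the quadratic formula: x = (-b ± sqrt(b^2 - 4ac)) / (2a)
Here a = 4, b = -8, c = 1
Discriminant = b^2 - 4ac = (-8)^2 - 4(4)(1) = 64 - 16 = 48
Since discriminant = 48 > 0, there are two real roots.
x = (8 ± 4*sqrt(3)) / 8
Simplifying: x = (2 ± sqrt(3)) / 2
Numerically: x ≈ 1.8660 or x ≈ 0.1340

x = (2 + sqrt(3)) / 2 or x = (2 - sqrt(3)) / 2


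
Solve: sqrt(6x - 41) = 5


Square both sides: 6x - 41 = 5^2 = 25
6x = 25 + 41 = 66
x = 11
Check: sqrt(6*11 - 41) = sqrt(25) = 5 ✓

x = 11


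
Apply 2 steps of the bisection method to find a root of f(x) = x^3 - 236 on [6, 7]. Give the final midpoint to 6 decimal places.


f(x) = x^3 - 236
f(6) = -20 < 0
f(7) = 107 > 0

Step 1: midpoint = (6.000000 + 7.000000)/2 = 6.500000
  f(6.500000) = 38.625000
  f(mid) > 0, so root is in [6.000000, 6.500000]

Step 2: midpoint = (6.000000 + 6.500000)/2 = 6.250000
  f(6.250000) = 8.140625
  f(mid) > 0, so root is in [6.000000, 6.250000]

midpoint = 6.250000


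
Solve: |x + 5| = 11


An absolute value equation |expr| = 11 gives two cases:
Case 1: x + 5 = 11
  x = 6, so x = 6
Case 2: x + 5 = -11
  x = -16, so x = -16

x = -16, x = 6


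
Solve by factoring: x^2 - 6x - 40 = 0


We need two numbers that multiply to -40 and add to -6.
Those numbers are 4 and -10 (since 4 * (-10) = -40 and 4 + (-10) = -6).
So x^2 - 6x - 40 = (x + 4)(x - 10) = 0
Setting each factor to zero: x = -4 or x = 10

x = -4, x = 10


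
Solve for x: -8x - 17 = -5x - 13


Starting with: -8x - 17 = -5x - 13
Move all x terms to left: (-8 + 5)x = -13 + 17
Simplify: -3x = 4
Divide both sides by -3: x = -4/3

x = -4/3


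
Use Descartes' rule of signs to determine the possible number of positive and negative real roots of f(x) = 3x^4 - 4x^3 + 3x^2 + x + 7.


Descartes' rule of signs:

For positive roots, count sign changes in f(x) = 3x^4 - 4x^3 + 3x^2 + x + 7:
Signs of coefficients: +, -, +, +, +
Number of sign changes: 2
Possible positive real roots: 2, 0

For negative roots, examine f(-x) = 3x^4 + 4x^3 + 3x^2 - x + 7:
Signs of coefficients: +, +, +, -, +
Number of sign changes: 2
Possible negative real roots: 2, 0

Positive roots: 2 or 0; Negative roots: 2 or 0


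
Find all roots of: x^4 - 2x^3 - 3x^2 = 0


The lowest-degree term is x^2, so x = 0 is a root with multiplicity 2. Factor out x^2:
  x^2 - 2x - 3 = 0
Solve the quadratic x^2 - 2x - 3 = 0: discriminant = (-2)^2 - 4(1)(-3) = 4 + 12 = 16.
sqrt(16) = 4, so x = (2 ± 4)/2: x = 3 or x = -1.
Collecting all roots found:

x = -1, x = 0 (multiplicity 2), x = 3


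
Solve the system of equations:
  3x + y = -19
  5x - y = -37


Using Cramer's rule:
Determinant D = (3)(-1) - (5)(1) = -3 - 5 = -8
Dx = (-19)(-1) - (-37)(1) = 19 + 37 = 56
Dy = (3)(-37) - (5)(-19) = -111 + 95 = -16
x = Dx/D = 56/-8 = -7
y = Dy/D = -16/-8 = 2

x = -7, y = 2


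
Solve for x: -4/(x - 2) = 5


Multiply both sides by (x - 2): -4 = 5(x - 2)
Distribute: -4 = 5x - 10
5x = -4 + 10 = 6
x = 6/5

x = 6/5


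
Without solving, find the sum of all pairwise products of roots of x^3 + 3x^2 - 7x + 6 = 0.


By Vieta's formulas for x^3 + bx^2 + cx + d = 0:
  r1 + r2 + r3 = -b/a = -3
  r1*r2 + r1*r3 + r2*r3 = c/a = -7
  r1*r2*r3 = -d/a = -6


Sum of pairwise products = -7


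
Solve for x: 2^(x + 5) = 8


Express both sides with the same base.
8 = 2^3
Since the bases match, equate exponents: x + 5 = 3
So x = 3 - (5) = -2

x = -2


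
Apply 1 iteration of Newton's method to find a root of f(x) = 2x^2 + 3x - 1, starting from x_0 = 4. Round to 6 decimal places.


Newton's method: x_(n+1) = x_n - f(x_n)/f'(x_n)
f(x) = 2x^2 + 3x - 1
f'(x) = 4x + 3

Iteration 1:
  f(4.000000) = 43.000000
  f'(4.000000) = 19.000000
  x_1 = 4.000000 - (43.000000)/(19.000000) = 1.736842

x_1 = 1.736842


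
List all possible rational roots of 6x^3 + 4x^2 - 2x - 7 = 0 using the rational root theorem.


Rational root theorem: possible roots are ±p/q where:
  p divides the constant term (-7): p ∈ {1, 7}
  q divides the leading coefficient (6): q ∈ {1, 2, 3, 6}

All possible rational roots: -7, -7/2, -7/3, -7/6, -1, -1/2, -1/3, -1/6, 1/6, 1/3, 1/2, 1, 7/6, 7/3, 7/2, 7

-7, -7/2, -7/3, -7/6, -1, -1/2, -1/3, -1/6, 1/6, 1/3, 1/2, 1, 7/6, 7/3, 7/2, 7


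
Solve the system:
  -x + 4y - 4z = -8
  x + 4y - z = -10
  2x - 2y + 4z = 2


Using Cramer's rule. Expand each determinant along the first row.
D  = (-1)*[4*4 - (-1)*(-2)] - 4*[1*4 - (-1)*2] + (-4)*[1*(-2) - 4*2]
  = (-1)*(14) - 4*(6) + (-4)*(-10) = 2
Dx = (-8)*[4*4 - (-1)*(-2)] - 4*[(-10)*4 - (-1)*2] + (-4)*[(-10)*(-2) - 4*2]
  = (-8)*(14) - 4*(-38) + (-4)*(12) = -8
Dy = (-1)*[(-10)*4 - (-1)*2] - (-8)*[1*4 - (-1)*2] + (-4)*[1*2 - (-10)*2]
  = (-1)*(-38) - (-8)*(6) + (-4)*(22) = -2
Dz = (-1)*[4*2 - (-10)*(-2)] - 4*[1*2 - (-10)*2] + (-8)*[1*(-2) - 4*2]
  = (-1)*(-12) - 4*(22) + (-8)*(-10) = 4
x = Dx/D = -8/2 = -4, y = Dy/D = -2/2 = -1, z = Dz/D = 4/2 = 2
Check eq1: (-1)(-4) + (4)(-1) + (-4)(2) = -8 = -8 ✓
Check eq2: (1)(-4) + (4)(-1) + (-1)(2) = -10 = -10 ✓
Check eq3: (2)(-4) + (-2)(-1) + (4)(2) = 2 = 2 ✓

x = -4, y = -1, z = 2


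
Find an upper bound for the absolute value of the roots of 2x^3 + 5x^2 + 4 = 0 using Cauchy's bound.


Cauchy's bound: all roots r satisfy |r| <= 1 + max(|a_i/a_n|) for i = 0,...,n-1
where a_n is the leading coefficient.

Coefficients: [2, 5, 0, 4]
Leading coefficient a_n = 2
Ratios |a_i/a_n|: 5/2, 0, 2
Maximum ratio: 5/2
Cauchy's bound: |r| <= 1 + 5/2 = 7/2

Upper bound = 7/2


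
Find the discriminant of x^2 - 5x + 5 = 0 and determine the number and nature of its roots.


For ax^2 + bx + c = 0, discriminant D = b^2 - 4ac
Here a = 1, b = -5, c = 5
D = (-5)^2 - 4(1)(5) = 25 - 20 = 5

D = 5 > 0 but not a perfect square
The equation has 2 distinct real irrational roots.

Discriminant = 5, 2 distinct real irrational roots


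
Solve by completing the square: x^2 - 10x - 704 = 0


Start: x^2 - 10x - 704 = 0
Move constant: x^2 - 10x = 704
Half of -10 is -5, squared is 25
Add 25 to both sides: x^2 - 10x + 25 = 729
(x - 5)^2 = 729
x - 5 = ±27
x = 5 + 27 = 32 or x = 5 - 27 = -22

x = -22, x = 32


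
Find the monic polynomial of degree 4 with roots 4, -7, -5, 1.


A monic polynomial with roots 4, -7, -5, 1 is:
p(x) = (x - 4)(x + 7)(x + 5)(x - 1)
After multiplying by (x - 4): x - 4
After multiplying by (x + 7): x^2 + 3x - 28
After multiplying by (x + 5): x^3 + 8x^2 - 13x - 140
After multiplying by (x - 1): x^4 + 7x^3 - 21x^2 - 127x + 140

x^4 + 7x^3 - 21x^2 - 127x + 140


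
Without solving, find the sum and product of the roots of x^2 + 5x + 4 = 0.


By Vieta's formulas for ax^2 + bx + c = 0:
  Sum of roots = -b/a
  Product of roots = c/a

Here a = 1, b = 5, c = 4
Sum = -(5)/1 = -5
Product = 4/1 = 4

Sum = -5, Product = 4


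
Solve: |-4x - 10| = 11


An absolute value equation |expr| = 11 gives two cases:
Case 1: -4x - 10 = 11
  -4x = 21, so x = -21/4
Case 2: -4x - 10 = -11
  -4x = -1, so x = 1/4

x = -21/4, x = 1/4


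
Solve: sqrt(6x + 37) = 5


Square both sides: 6x + 37 = 5^2 = 25
6x = 25 - 37 = -12
x = -2
Check: sqrt(6*(-2) + 37) = sqrt(25) = 5 ✓

x = -2


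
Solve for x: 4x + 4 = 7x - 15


Starting with: 4x + 4 = 7x - 15
Move all x terms to left: (4 - 7)x = -15 - 4
Simplify: -3x = -19
Divide both sides by -3: x = 19/3

x = 19/3


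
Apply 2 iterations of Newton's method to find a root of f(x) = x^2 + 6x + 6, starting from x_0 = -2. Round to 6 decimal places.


Newton's method: x_(n+1) = x_n - f(x_n)/f'(x_n)
f(x) = x^2 + 6x + 6
f'(x) = 2x + 6

Iteration 1:
  f(-2.000000) = -2.000000
  f'(-2.000000) = 2.000000
  x_1 = -2.000000 - (-2.000000)/(2.000000) = -1.000000

Iteration 2:
  f(-1.000000) = 1.000000
  f'(-1.000000) = 4.000000
  x_2 = -1.000000 - (1.000000)/(4.000000) = -1.250000

x_2 = -1.250000


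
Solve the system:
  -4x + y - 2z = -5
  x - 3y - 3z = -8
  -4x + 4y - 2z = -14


Using Cramer's rule. Expand each determinant along the first row.
D  = (-4)*[(-3)*(-2) - (-3)*4] - 1*[1*(-2) - (-3)*(-4)] + (-2)*[1*4 - (-3)*(-4)]
  = (-4)*(18) - 1*(-14) + (-2)*(-8) = -42
Dx = (-5)*[(-3)*(-2) - (-3)*4] - 1*[(-8)*(-2) - (-3)*(-14)] + (-2)*[(-8)*4 - (-3)*(-14)]
  = (-5)*(18) - 1*(-26) + (-2)*(-74) = 84
Dy = (-4)*[(-8)*(-2) - (-3)*(-14)] - (-5)*[1*(-2) - (-3)*(-4)] + (-2)*[1*(-14) - (-8)*(-4)]
  = (-4)*(-26) - (-5)*(-14) + (-2)*(-46) = 126
Dz = (-4)*[(-3)*(-14) - (-8)*4] - 1*[1*(-14) - (-8)*(-4)] + (-5)*[1*4 - (-3)*(-4)]
  = (-4)*(74) - 1*(-46) + (-5)*(-8) = -210
x = Dx/D = 84/-42 = -2, y = Dy/D = 126/-42 = -3, z = Dz/D = -210/-42 = 5
Check eq1: (-4)(-2) + (1)(-3) + (-2)(5) = -5 = -5 ✓
Check eq2: (1)(-2) + (-3)(-3) + (-3)(5) = -8 = -8 ✓
Check eq3: (-4)(-2) + (4)(-3) + (-2)(5) = -14 = -14 ✓

x = -2, y = -3, z = 5


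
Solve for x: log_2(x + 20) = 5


Convert to exponential form: x + 20 = 2^5 = 32
x = 32 - 20 = 12
Check: log_2(12 + 20) = log_2(32) = log_2(32) = 5 ✓

x = 12


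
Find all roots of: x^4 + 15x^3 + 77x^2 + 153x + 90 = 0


Let p(x) = x^4 + 15x^3 + 77x^2 + 153x + 90. By the rational root theorem (leading coefficient 1), any rational root is an integer divisor of 90: try ±1, ±2, ... in turn.
Test x = 1: value = 336 ≠ 0.
Test x = -1: value = 0 ✓, so (x + 1) is a factor.
Synthetic division by (x + 1): bring down 1; 1(-1) + 15 = 14; 14(-1) + 77 = 63; 63(-1) + 153 = 90; 90(-1) + 90 = 0 → quotient x^3 + 14x^2 + 63x + 90, remainder 0.
Continue with the quotient x^3 + 14x^2 + 63x + 90 (candidates must divide 90; re-test x = -1 first in case it repeats).
Test x = -1: value = 40 ≠ 0.
Test x = 2: value = 280 ≠ 0.
Test x = -2: value = 12 ≠ 0.
Test x = 3: value = 432 ≠ 0.
Test x = -3: value = 0 ✓, so (x + 3) is a factor.
Synthetic division by (x + 3): bring down 1; 1(-3) + 14 = 11; 11(-3) + 63 = 30; 30(-3) + 90 = 0 → quotient x^2 + 11x + 30, remainder 0.
Solve the quadratic x^2 + 11x + 30 = 0: discriminant = 11^2 - 4(1)(30) = 121 - 120 = 1.
sqrt(1) = 1, so x = (-11 ± 1)/2: x = -5 or x = -6.
Collecting all roots found:

x = -6, x = -5, x = -3, x = -1


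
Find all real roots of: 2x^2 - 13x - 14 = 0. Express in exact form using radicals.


Using the quadratic formula: x = (-b ± sqrt(b^2 - 4ac)) / (2a)
Here a = 2, b = -13, c = -14
Discriminant = b^2 - 4ac = (-13)^2 - 4(2)(-14) = 169 + 112 = 281
Since discriminant = 281 > 0, there are two real roots.
x = (13 ± sqrt(281)) / 4
Numerically: x ≈ 7.4408 or x ≈ -0.9408

x = (13 + sqrt(281)) / 4 or x = (13 - sqrt(281)) / 4


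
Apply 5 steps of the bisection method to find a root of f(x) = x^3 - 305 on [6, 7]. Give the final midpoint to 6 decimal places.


f(x) = x^3 - 305
f(6) = -89 < 0
f(7) = 38 > 0

Step 1: midpoint = (6.000000 + 7.000000)/2 = 6.500000
  f(6.500000) = -30.375000
  f(mid) < 0, so root is in [6.500000, 7.000000]

Step 2: midpoint = (6.500000 + 7.000000)/2 = 6.750000
  f(6.750000) = 2.546875
  f(mid) > 0, so root is in [6.500000, 6.750000]

Step 3: midpoint = (6.500000 + 6.750000)/2 = 6.625000
  f(6.625000) = -14.224609
  f(mid) < 0, so root is in [6.625000, 6.750000]

Step 4: midpoint = (6.625000 + 6.750000)/2 = 6.687500
  f(6.687500) = -5.917236
  f(mid) < 0, so root is in [6.687500, 6.750000]

Step 5: midpoint = (6.687500 + 6.750000)/2 = 6.718750
  f(6.718750) = -1.704865
  f(mid) < 0, so root is in [6.718750, 6.750000]

midpoint = 6.718750


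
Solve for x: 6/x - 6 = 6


Subtract -6 from both sides: 6/x = 12
Multiply both sides by x: 6 = 12 * x
Divide by 12: x = 1/2

x = 1/2


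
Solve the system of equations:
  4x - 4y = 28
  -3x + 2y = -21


Using Cramer's rule:
Determinant D = (4)(2) - (-3)(-4) = 8 - 12 = -4
Dx = (28)(2) - (-21)(-4) = 56 - 84 = -28
Dy = (4)(-21) - (-3)(28) = -84 + 84 = 0
x = Dx/D = -28/-4 = 7
y = Dy/D = 0/-4 = 0

x = 7, y = 0


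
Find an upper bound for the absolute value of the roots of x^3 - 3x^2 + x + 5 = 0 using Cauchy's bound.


Cauchy's bound: all roots r satisfy |r| <= 1 + max(|a_i/a_n|) for i = 0,...,n-1
where a_n is the leading coefficient.

Coefficients: [1, -3, 1, 5]
Leading coefficient a_n = 1
Ratios |a_i/a_n|: 3, 1, 5
Maximum ratio: 5
Cauchy's bound: |r| <= 1 + 5 = 6

Upper bound = 6


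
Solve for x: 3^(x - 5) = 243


Express both sides with the same base.
243 = 3^5
Since the bases match, equate exponents: x - 5 = 5
So x = 5 - (-5) = 10

x = 10


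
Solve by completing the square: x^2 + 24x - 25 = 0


Start: x^2 + 24x - 25 = 0
Move constant: x^2 + 24x = 25
Half of 24 is 12, squared is 144
Add 144 to both sides: x^2 + 24x + 144 = 169
(x + 12)^2 = 169
x + 12 = ±13
x = -12 + 13 = 1 or x = -12 - 13 = -25

x = -25, x = 1


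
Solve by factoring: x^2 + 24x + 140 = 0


We need two numbers that multiply to 140 and add to 24.
Those numbers are 10 and 14 (since 10 * 14 = 140 and 10 + 14 = 24).
So x^2 + 24x + 140 = (x + 10)(x + 14) = 0
Setting each factor to zero: x = -10 or x = -14

x = -14, x = -10


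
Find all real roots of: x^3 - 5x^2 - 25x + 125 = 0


Let p(x) = x^3 - 5x^2 - 25x + 125. By the rational root theorem (leading coefficient 1), any rational root is an integer divisor of 125: try ±1, ±2, ... in turn.
Test x = 1: value = 96 ≠ 0.
Test x = -1: value = 144 ≠ 0.
Test x = 5: value = 0 ✓, so (x - 5) is a factor.
Synthetic division by (x - 5): bring down 1; 1(5) - 5 = 0; 0(5) - 25 = -25; (-25)(5) + 125 = 0 → quotient x^2 - 25, remainder 0.
Solve the quadratic x^2 - 25 = 0: discriminant = 0^2 - 4(1)(-25) = 0 + 100 = 100.
sqrt(100) = 10, so x = (0 ± 10)/2: x = 5 or x = -5.

x = -5, x = 5 (multiplicity 2)


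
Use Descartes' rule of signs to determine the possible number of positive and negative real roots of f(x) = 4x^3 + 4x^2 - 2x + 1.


Descartes' rule of signs:

For positive roots, count sign changes in f(x) = 4x^3 + 4x^2 - 2x + 1:
Signs of coefficients: +, +, -, +
Number of sign changes: 2
Possible positive real roots: 2, 0

For negative roots, examine f(-x) = -4x^3 + 4x^2 + 2x + 1:
Signs of coefficients: -, +, +, +
Number of sign changes: 1
Possible negative real roots: 1

Positive roots: 2 or 0; Negative roots: 1


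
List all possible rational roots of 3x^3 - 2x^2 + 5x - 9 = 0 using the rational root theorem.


Rational root theorem: possible roots are ±p/q where:
  p divides the constant term (-9): p ∈ {1, 3, 9}
  q divides the leading coefficient (3): q ∈ {1, 3}

All possible rational roots: -9, -3, -1, -1/3, 1/3, 1, 3, 9

-9, -3, -1, -1/3, 1/3, 1, 3, 9


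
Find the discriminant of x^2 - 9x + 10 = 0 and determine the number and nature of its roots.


For ax^2 + bx + c = 0, discriminant D = b^2 - 4ac
Here a = 1, b = -9, c = 10
D = (-9)^2 - 4(1)(10) = 81 - 40 = 41

D = 41 > 0 but not a perfect square
The equation has 2 distinct real irrational roots.

Discriminant = 41, 2 distinct real irrational roots


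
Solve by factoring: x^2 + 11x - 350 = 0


We need two numbers that multiply to -350 and add to 11.
Those numbers are 25 and -14 (since 25 * (-14) = -350 and 25 + (-14) = 11).
So x^2 + 11x - 350 = (x + 25)(x - 14) = 0
Setting each factor to zero: x = -25 or x = 14

x = -25, x = 14


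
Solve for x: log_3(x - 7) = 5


Convert to exponential form: x - 7 = 3^5 = 243
x = 243 + 7 = 250
Check: log_3(250 - 7) = log_3(243) = log_3(243) = 5 ✓

x = 250


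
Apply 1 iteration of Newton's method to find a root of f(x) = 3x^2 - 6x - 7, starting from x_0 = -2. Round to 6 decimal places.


Newton's method: x_(n+1) = x_n - f(x_n)/f'(x_n)
f(x) = 3x^2 - 6x - 7
f'(x) = 6x - 6

Iteration 1:
  f(-2.000000) = 17.000000
  f'(-2.000000) = -18.000000
  x_1 = -2.000000 - (17.000000)/(-18.000000) = -1.055556

x_1 = -1.055556


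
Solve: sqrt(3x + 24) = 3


Square both sides: 3x + 24 = 3^2 = 9
3x = 9 - 24 = -15
x = -5
Check: sqrt(3*(-5) + 24) = sqrt(9) = 3 ✓

x = -5


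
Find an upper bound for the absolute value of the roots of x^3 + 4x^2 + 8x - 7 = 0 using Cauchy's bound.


Cauchy's bound: all roots r satisfy |r| <= 1 + max(|a_i/a_n|) for i = 0,...,n-1
where a_n is the leading coefficient.

Coefficients: [1, 4, 8, -7]
Leading coefficient a_n = 1
Ratios |a_i/a_n|: 4, 8, 7
Maximum ratio: 8
Cauchy's bound: |r| <= 1 + 8 = 9

Upper bound = 9


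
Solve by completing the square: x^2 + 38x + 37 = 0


Start: x^2 + 38x + 37 = 0
Move constant: x^2 + 38x = -37
Half of 38 is 19, squared is 361
Add 361 to both sides: x^2 + 38x + 361 = 324
(x + 19)^2 = 324
x + 19 = ±18
x = -19 + 18 = -1 or x = -19 - 18 = -37

x = -37, x = -1


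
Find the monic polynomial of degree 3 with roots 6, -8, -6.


A monic polynomial with roots 6, -8, -6 is:
p(x) = (x - 6)(x + 8)(x + 6)
After multiplying by (x - 6): x - 6
After multiplying by (x + 8): x^2 + 2x - 48
After multiplying by (x + 6): x^3 + 8x^2 - 36x - 288

x^3 + 8x^2 - 36x - 288


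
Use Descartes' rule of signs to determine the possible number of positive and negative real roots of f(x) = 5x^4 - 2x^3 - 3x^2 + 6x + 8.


Descartes' rule of signs:

For positive roots, count sign changes in f(x) = 5x^4 - 2x^3 - 3x^2 + 6x + 8:
Signs of coefficients: +, -, -, +, +
Number of sign changes: 2
Possible positive real roots: 2, 0

For negative roots, examine f(-x) = 5x^4 + 2x^3 - 3x^2 - 6x + 8:
Signs of coefficients: +, +, -, -, +
Number of sign changes: 2
Possible negative real roots: 2, 0

Positive roots: 2 or 0; Negative roots: 2 or 0


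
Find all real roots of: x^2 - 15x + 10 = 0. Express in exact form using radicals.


Using the quadratic formula: x = (-b ± sqrt(b^2 - 4ac)) / (2a)
Here a = 1, b = -15, c = 10
Discriminant = b^2 - 4ac = (-15)^2 - 4(1)(10) = 225 - 40 = 185
Since discriminant = 185 > 0, there are two real roots.
x = (15 ± sqrt(185)) / 2
Numerically: x ≈ 14.3007 or x ≈ 0.6993

x = (15 + sqrt(185)) / 2 or x = (15 - sqrt(185)) / 2


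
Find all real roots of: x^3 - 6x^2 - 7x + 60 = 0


Let p(x) = x^3 - 6x^2 - 7x + 60. By the rational root theorem (leading coefficient 1), any rational root is an integer divisor of 60: try ±1, ±2, ... in turn.
Test x = 1: value = 48 ≠ 0.
Test x = -1: value = 60 ≠ 0.
Test x = 2: value = 30 ≠ 0.
Test x = -2: value = 42 ≠ 0.
Test x = 3: value = 12 ≠ 0.
Test x = -3: value = 0 ✓, so (x + 3) is a factor.
Synthetic division by (x + 3): bring down 1; 1(-3) - 6 = -9; (-9)(-3) - 7 = 20; 20(-3) + 60 = 0 → quotient x^2 - 9x + 20, remainder 0.
Solve the quadratic x^2 - 9x + 20 = 0: discriminant = (-9)^2 - 4(1)(20) = 81 - 80 = 1.
sqrt(1) = 1, so x = (9 ± 1)/2: x = 5 or x = 4.

x = -3, x = 4, x = 5


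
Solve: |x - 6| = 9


An absolute value equation |expr| = 9 gives two cases:
Case 1: x - 6 = 9
  x = 15, so x = 15
Case 2: x - 6 = -9
  x = -3, so x = -3

x = -3, x = 15


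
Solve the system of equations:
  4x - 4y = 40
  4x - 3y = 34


Using Cramer's rule:
Determinant D = (4)(-3) - (4)(-4) = -12 + 16 = 4
Dx = (40)(-3) - (34)(-4) = -120 + 136 = 16
Dy = (4)(34) - (4)(40) = 136 - 160 = -24
x = Dx/D = 16/4 = 4
y = Dy/D = -24/4 = -6

x = 4, y = -6


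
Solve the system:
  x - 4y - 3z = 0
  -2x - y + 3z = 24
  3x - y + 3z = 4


Using Cramer's rule. Expand each determinant along the first row.
D  = 1*[(-1)*3 - 3*(-1)] - (-4)*[(-2)*3 - 3*3] + (-3)*[(-2)*(-1) - (-1)*3]
  = 1*(0) - (-4)*(-15) + (-3)*(5) = -75
Dx = 0*[(-1)*3 - 3*(-1)] - (-4)*[24*3 - 3*4] + (-3)*[24*(-1) - (-1)*4]
  = 0*(0) - (-4)*(60) + (-3)*(-20) = 300
Dy = 1*[24*3 - 3*4] - 0*[(-2)*3 - 3*3] + (-3)*[(-2)*4 - 24*3]
  = 1*(60) - 0*(-15) + (-3)*(-80) = 300
Dz = 1*[(-1)*4 - 24*(-1)] - (-4)*[(-2)*4 - 24*3] + 0*[(-2)*(-1) - (-1)*3]
  = 1*(20) - (-4)*(-80) + 0*(5) = -300
x = Dx/D = 300/-75 = -4, y = Dy/D = 300/-75 = -4, z = Dz/D = -300/-75 = 4
Check eq1: (1)(-4) + (-4)(-4) + (-3)(4) = 0 = 0 ✓
Check eq2: (-2)(-4) + (-1)(-4) + (3)(4) = 24 = 24 ✓
Check eq3: (3)(-4) + (-1)(-4) + (3)(4) = 4 = 4 ✓

x = -4, y = -4, z = 4


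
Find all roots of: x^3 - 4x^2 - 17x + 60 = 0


Let p(x) = x^3 - 4x^2 - 17x + 60. By the rational root theorem (leading coefficient 1), any rational root is an integer divisor of 60: try ±1, ±2, ... in turn.
Test x = 1: value = 40 ≠ 0.
Test x = -1: value = 72 ≠ 0.
Test x = 2: value = 18 ≠ 0.
Test x = -2: value = 70 ≠ 0.
Test x = 3: value = 0 ✓, so (x - 3) is a factor.
Synthetic division by (x - 3): bring down 1; 1(3) - 4 = -1; (-1)(3) - 17 = -20; (-20)(3) + 60 = 0 → quotient x^2 - x - 20, remainder 0.
Solve the quadratic x^2 - x - 20 = 0: discriminant = (-1)^2 - 4(1)(-20) = 1 + 80 = 81.
sqrt(81) = 9, so x = (1 ± 9)/2: x = 5 or x = -4.
Collecting all roots found:

x = -4, x = 3, x = 5


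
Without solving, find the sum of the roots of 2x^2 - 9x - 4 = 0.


By Vieta's formulas for ax^2 + bx + c = 0:
  Sum of roots = -b/a
  Product of roots = c/a

Here a = 2, b = -9, c = -4
Sum = -(-9)/2 = 9/2
Product = -4/2 = -2

Sum = 9/2


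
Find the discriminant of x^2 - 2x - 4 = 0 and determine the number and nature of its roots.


For ax^2 + bx + c = 0, discriminant D = b^2 - 4ac
Here a = 1, b = -2, c = -4
D = (-2)^2 - 4(1)(-4) = 4 + 16 = 20

D = 20 > 0 but not a perfect square
The equation has 2 distinct real irrational roots.

Discriminant = 20, 2 distinct real irrational roots


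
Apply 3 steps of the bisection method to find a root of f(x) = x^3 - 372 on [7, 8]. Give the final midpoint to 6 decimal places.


f(x) = x^3 - 372
f(7) = -29 < 0
f(8) = 140 > 0

Step 1: midpoint = (7.000000 + 8.000000)/2 = 7.500000
  f(7.500000) = 49.875000
  f(mid) > 0, so root is in [7.000000, 7.500000]

Step 2: midpoint = (7.000000 + 7.500000)/2 = 7.250000
  f(7.250000) = 9.078125
  f(mid) > 0, so root is in [7.000000, 7.250000]

Step 3: midpoint = (7.000000 + 7.250000)/2 = 7.125000
  f(7.125000) = -10.294922
  f(mid) < 0, so root is in [7.125000, 7.250000]

midpoint = 7.125000


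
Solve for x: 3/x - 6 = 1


Subtract -6 from both sides: 3/x = 7
Multiply both sides by x: 3 = 7 * x
Divide by 7: x = 3/7

x = 3/7


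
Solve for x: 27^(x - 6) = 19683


Express both sides with the same base.
19683 = 27^3
Since the bases match, equate exponents: x - 6 = 3
So x = 3 - (-6) = 9

x = 9


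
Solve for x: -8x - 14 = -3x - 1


Starting with: -8x - 14 = -3x - 1
Move all x terms to left: (-8 + 3)x = -1 + 14
Simplify: -5x = 13
Divide both sides by -5: x = -13/5

x = -13/5


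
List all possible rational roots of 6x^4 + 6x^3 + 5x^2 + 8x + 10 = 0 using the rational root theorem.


Rational root theorem: possible roots are ±p/q where:
  p divides the constant term (10): p ∈ {1, 2, 5, 10}
  q divides the leading coefficient (6): q ∈ {1, 2, 3, 6}

All possible rational roots: -10, -5, -10/3, -5/2, -2, -5/3, -1, -5/6, -2/3, -1/2, -1/3, -1/6, 1/6, 1/3, 1/2, 2/3, 5/6, 1, 5/3, 2, 5/2, 10/3, 5, 10

-10, -5, -10/3, -5/2, -2, -5/3, -1, -5/6, -2/3, -1/2, -1/3, -1/6, 1/6, 1/3, 1/2, 2/3, 5/6, 1, 5/3, 2, 5/2, 10/3, 5, 10


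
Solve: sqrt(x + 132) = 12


Square both sides: x + 132 = 12^2 = 144
x = 144 - 132 = 12
x = 12
Check: sqrt(1*12 + 132) = sqrt(144) = 12 ✓

x = 12


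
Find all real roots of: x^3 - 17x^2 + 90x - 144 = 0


Let p(x) = x^3 - 17x^2 + 90x - 144. By the rational root theorem (leading coefficient 1), any rational root is an integer divisor of 144: try ±1, ±2, ... in turn.
Test x = 1: value = -70 ≠ 0.
Test x = -1: value = -252 ≠ 0.
Test x = 2: value = -24 ≠ 0.
Test x = -2: value = -400 ≠ 0.
Test x = 3: value = 0 ✓, so (x - 3) is a factor.
Synthetic division by (x - 3): bring down 1; 1(3) - 17 = -14; (-14)(3) + 90 = 48; 48(3) - 144 = 0 → quotient x^2 - 14x + 48, remainder 0.
Solve the quadratic x^2 - 14x + 48 = 0: discriminant = (-14)^2 - 4(1)(48) = 196 - 192 = 4.
sqrt(4) = 2, so x = (14 ± 2)/2: x = 8 or x = 6.

x = 3, x = 6, x = 8


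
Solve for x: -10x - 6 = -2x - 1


Starting with: -10x - 6 = -2x - 1
Move all x terms to left: (-10 + 2)x = -1 + 6
Simplify: -8x = 5
Divide both sides by -8: x = -5/8

x = -5/8


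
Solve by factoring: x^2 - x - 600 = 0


We need two numbers that multiply to -600 and add to -1.
Those numbers are -25 and 24 (since (-25) * 24 = -600 and (-25) + 24 = -1).
So x^2 - x - 600 = (x - 25)(x + 24) = 0
Setting each factor to zero: x = 25 or x = -24

x = -24, x = 25


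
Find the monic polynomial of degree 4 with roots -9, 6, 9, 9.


A monic polynomial with roots -9, 6, 9, 9 is:
p(x) = (x + 9)(x - 6)(x - 9)(x - 9)
After multiplying by (x + 9): x + 9
After multiplying by (x - 6): x^2 + 3x - 54
After multiplying by (x - 9): x^3 - 6x^2 - 81x + 486
After multiplying by (x - 9): x^4 - 15x^3 - 27x^2 + 1215x - 4374

x^4 - 15x^3 - 27x^2 + 1215x - 4374


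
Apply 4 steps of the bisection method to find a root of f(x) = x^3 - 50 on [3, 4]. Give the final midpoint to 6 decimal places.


f(x) = x^3 - 50
f(3) = -23 < 0
f(4) = 14 > 0

Step 1: midpoint = (3.000000 + 4.000000)/2 = 3.500000
  f(3.500000) = -7.125000
  f(mid) < 0, so root is in [3.500000, 4.000000]

Step 2: midpoint = (3.500000 + 4.000000)/2 = 3.750000
  f(3.750000) = 2.734375
  f(mid) > 0, so root is in [3.500000, 3.750000]

Step 3: midpoint = (3.500000 + 3.750000)/2 = 3.625000
  f(3.625000) = -2.365234
  f(mid) < 0, so root is in [3.625000, 3.750000]

Step 4: midpoint = (3.625000 + 3.750000)/2 = 3.687500
  f(3.687500) = 0.141357
  f(mid) > 0, so root is in [3.625000, 3.687500]

midpoint = 3.687500


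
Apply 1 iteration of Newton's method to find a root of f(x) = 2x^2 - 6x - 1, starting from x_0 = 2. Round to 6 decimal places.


Newton's method: x_(n+1) = x_n - f(x_n)/f'(x_n)
f(x) = 2x^2 - 6x - 1
f'(x) = 4x - 6

Iteration 1:
  f(2.000000) = -5.000000
  f'(2.000000) = 2.000000
  x_1 = 2.000000 - (-5.000000)/(2.000000) = 4.500000

x_1 = 4.500000
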